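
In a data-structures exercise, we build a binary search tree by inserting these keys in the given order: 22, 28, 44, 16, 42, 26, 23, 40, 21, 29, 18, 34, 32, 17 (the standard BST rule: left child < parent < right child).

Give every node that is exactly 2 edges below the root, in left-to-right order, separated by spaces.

21 26 44

22: root
28: right child of 22 (depth 1)
44: right child of 28 (depth 2)
16: left child of 22 (depth 1)
42: left child of 44 (depth 3)
26: left child of 28 (depth 2)
23: left child of 26 (depth 3)
40: left child of 42 (depth 4)
21: right child of 16 (depth 2)
29: left child of 40 (depth 5)
18: left child of 21 (depth 3)
34: right child of 29 (depth 6)
32: left child of 34 (depth 7)
17: left child of 18 (depth 4)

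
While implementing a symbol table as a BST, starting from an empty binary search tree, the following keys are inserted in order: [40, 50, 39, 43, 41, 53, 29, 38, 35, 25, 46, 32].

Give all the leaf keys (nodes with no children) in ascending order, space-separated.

Insert 40: tree is empty, so 40 becomes the root.
Insert 50: 50 > 40 → go right. Place as right child of 40.
Insert 39: 39 < 40 → go left. Place as left child of 40.
Insert 43: 43 > 40 → go right; 43 < 50 → go left. Place as left child of 50.
Insert 41: 41 > 40 → go right; 41 < 50 → go left; 41 < 43 → go left. Place as left child of 43.
Insert 53: 53 > 40 → go right; 53 > 50 → go right. Place as right child of 50.
Insert 29: 29 < 40 → go left; 29 < 39 → go left. Place as left child of 39.
Insert 38: 38 < 40 → go left; 38 < 39 → go left; 38 > 29 → go right. Place as right child of 29.
Insert 35: 35 < 40 → go left; 35 < 39 → go left; 35 > 29 → go right; 35 < 38 → go left. Place as left child of 38.
Insert 25: 25 < 40 → go left; 25 < 39 → go left; 25 < 29 → go left. Place as left child of 29.
Insert 46: 46 > 40 → go right; 46 < 50 → go left; 46 > 43 → go right. Place as right child of 43.
Insert 32: 32 < 40 → go left; 32 < 39 → go left; 32 > 29 → go right; 32 < 38 → go left; 32 < 35 → go left. Place as left child of 35.

25 32 41 46 53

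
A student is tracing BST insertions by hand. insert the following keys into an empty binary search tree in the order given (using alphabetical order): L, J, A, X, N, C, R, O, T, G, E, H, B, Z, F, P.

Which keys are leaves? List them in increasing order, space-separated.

B F H P T Z

Insert L: tree is empty, so L becomes the root.
Insert J: J < L → go left. Place as left child of L.
Insert A: A < L → go left; A < J → go left. Place as left child of J.
Insert X: X > L → go right. Place as right child of L.
Insert N: N > L → go right; N < X → go left. Place as left child of X.
Insert C: C < L → go left; C < J → go left; C > A → go right. Place as right child of A.
Insert R: R > L → go right; R < X → go left; R > N → go right. Place as right child of N.
Insert O: O > L → go right; O < X → go left; O > N → go right; O < R → go left. Place as left child of R.
Insert T: T > L → go right; T < X → go left; T > N → go right; T > R → go right. Place as right child of R.
Insert G: G < L → go left; G < J → go left; G > A → go right; G > C → go right. Place as right child of C.
Insert E: E < L → go left; E < J → go left; E > A → go right; E > C → go right; E < G → go left. Place as left child of G.
Insert H: H < L → go left; H < J → go left; H > A → go right; H > C → go right; H > G → go right. Place as right child of G.
Insert B: B < L → go left; B < J → go left; B > A → go right; B < C → go left. Place as left child of C.
Insert Z: Z > L → go right; Z > X → go right. Place as right child of X.
Insert F: F < L → go left; F < J → go left; F > A → go right; F > C → go right; F < G → go left; F > E → go right. Place as right child of E.
Insert P: P > L → go right; P < X → go left; P > N → go right; P < R → go left; P > O → go right. Place as right child of O.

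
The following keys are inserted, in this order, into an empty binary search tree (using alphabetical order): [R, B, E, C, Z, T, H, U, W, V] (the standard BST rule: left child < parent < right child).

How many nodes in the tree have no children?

3

Insert R: tree is empty, so R becomes the root.
Insert B: B < R → go left. Place as left child of R.
Insert E: E < R → go left; E > B → go right. Place as right child of B.
Insert C: C < R → go left; C > B → go right; C < E → go left. Place as left child of E.
Insert Z: Z > R → go right. Place as right child of R.
Insert T: T > R → go right; T < Z → go left. Place as left child of Z.
Insert H: H < R → go left; H > B → go right; H > E → go right. Place as right child of E.
Insert U: U > R → go right; U < Z → go left; U > T → go right. Place as right child of T.
Insert W: W > R → go right; W < Z → go left; W > T → go right; W > U → go right. Place as right child of U.
Insert V: V > R → go right; V < Z → go left; V > T → go right; V > U → go right; V < W → go left. Place as left child of W.

Leaves: C, H, V — 3 in total.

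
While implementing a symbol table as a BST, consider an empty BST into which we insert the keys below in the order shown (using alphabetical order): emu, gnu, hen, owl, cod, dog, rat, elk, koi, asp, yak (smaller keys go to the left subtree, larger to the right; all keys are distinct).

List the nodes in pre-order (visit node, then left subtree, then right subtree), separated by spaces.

emu cod asp dog elk gnu hen owl koi rat yak

Insert emu: tree is empty, so emu becomes the root.
Insert gnu: gnu > emu → go right. Place as right child of emu.
Insert hen: hen > emu → go right; hen > gnu → go right. Place as right child of gnu.
Insert owl: owl > emu → go right; owl > gnu → go right; owl > hen → go right. Place as right child of hen.
Insert cod: cod < emu → go left. Place as left child of emu.
Insert dog: dog < emu → go left; dog > cod → go right. Place as right child of cod.
Insert rat: rat > emu → go right; rat > gnu → go right; rat > hen → go right; rat > owl → go right. Place as right child of owl.
Insert elk: elk < emu → go left; elk > cod → go right; elk > dog → go right. Place as right child of dog.
Insert koi: koi > emu → go right; koi > gnu → go right; koi > hen → go right; koi < owl → go left. Place as left child of owl.
Insert asp: asp < emu → go left; asp < cod → go left. Place as left child of cod.
Insert yak: yak > emu → go right; yak > gnu → go right; yak > hen → go right; yak > owl → go right; yak > rat → go right. Place as right child of rat.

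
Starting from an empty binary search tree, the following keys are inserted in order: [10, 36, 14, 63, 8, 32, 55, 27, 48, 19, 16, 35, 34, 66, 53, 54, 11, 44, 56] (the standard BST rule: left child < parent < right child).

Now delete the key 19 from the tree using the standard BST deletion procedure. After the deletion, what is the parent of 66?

Resulting structure (node: left, right):
  10: L=8, R=36
  36: L=14, R=63
  14: L=11, R=32
  63: L=55, R=66
  8: L=–, R=–
  32: L=27, R=35
  55: L=48, R=56
  27: L=19, R=–
  48: L=44, R=53
  19: L=16, R=–
  16: L=–, R=–
  35: L=34, R=–
  34: L=–, R=–
  66: L=–, R=–
  53: L=–, R=54
  54: L=–, R=–
  11: L=–, R=–
  44: L=–, R=–
  56: L=–, R=–

Delete 19 (at most one child — splice it out).
After deletion, 66's parent is 63.

63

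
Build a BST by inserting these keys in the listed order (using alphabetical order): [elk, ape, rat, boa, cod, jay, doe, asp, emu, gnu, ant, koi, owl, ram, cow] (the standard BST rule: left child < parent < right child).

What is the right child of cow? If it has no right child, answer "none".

none

Insert elk: tree is empty, so elk becomes the root.
Insert ape: ape < elk → go left. Place as left child of elk.
Insert rat: rat > elk → go right. Place as right child of elk.
Insert boa: boa < elk → go left; boa > ape → go right. Place as right child of ape.
Insert cod: cod < elk → go left; cod > ape → go right; cod > boa → go right. Place as right child of boa.
Insert jay: jay > elk → go right; jay < rat → go left. Place as left child of rat.
Insert doe: doe < elk → go left; doe > ape → go right; doe > boa → go right; doe > cod → go right. Place as right child of cod.
Insert asp: asp < elk → go left; asp > ape → go right; asp < boa → go left. Place as left child of boa.
Insert emu: emu > elk → go right; emu < rat → go left; emu < jay → go left. Place as left child of jay.
Insert gnu: gnu > elk → go right; gnu < rat → go left; gnu < jay → go left; gnu > emu → go right. Place as right child of emu.
Insert ant: ant < elk → go left; ant < ape → go left. Place as left child of ape.
Insert koi: koi > elk → go right; koi < rat → go left; koi > jay → go right. Place as right child of jay.
Insert owl: owl > elk → go right; owl < rat → go left; owl > jay → go right; owl > koi → go right. Place as right child of koi.
Insert ram: ram > elk → go right; ram < rat → go left; ram > jay → go right; ram > koi → go right; ram > owl → go right. Place as right child of owl.
Insert cow: cow < elk → go left; cow > ape → go right; cow > boa → go right; cow > cod → go right; cow < doe → go left. Place as left child of doe.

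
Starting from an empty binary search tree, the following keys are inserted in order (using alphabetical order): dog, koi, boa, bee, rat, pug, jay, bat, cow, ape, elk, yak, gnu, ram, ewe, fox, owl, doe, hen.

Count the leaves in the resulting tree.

7

Insert dog: tree is empty, so dog becomes the root.
Insert koi: koi > dog → go right. Place as right child of dog.
Insert boa: boa < dog → go left. Place as left child of dog.
Insert bee: bee < dog → go left; bee < boa → go left. Place as left child of boa.
Insert rat: rat > dog → go right; rat > koi → go right. Place as right child of koi.
Insert pug: pug > dog → go right; pug > koi → go right; pug < rat → go left. Place as left child of rat.
Insert jay: jay > dog → go right; jay < koi → go left. Place as left child of koi.
Insert bat: bat < dog → go left; bat < boa → go left; bat < bee → go left. Place as left child of bee.
Insert cow: cow < dog → go left; cow > boa → go right. Place as right child of boa.
Insert ape: ape < dog → go left; ape < boa → go left; ape < bee → go left; ape < bat → go left. Place as left child of bat.
Insert elk: elk > dog → go right; elk < koi → go left; elk < jay → go left. Place as left child of jay.
Insert yak: yak > dog → go right; yak > koi → go right; yak > rat → go right. Place as right child of rat.
Insert gnu: gnu > dog → go right; gnu < koi → go left; gnu < jay → go left; gnu > elk → go right. Place as right child of elk.
Insert ram: ram > dog → go right; ram > koi → go right; ram < rat → go left; ram > pug → go right. Place as right child of pug.
Insert ewe: ewe > dog → go right; ewe < koi → go left; ewe < jay → go left; ewe > elk → go right; ewe < gnu → go left. Place as left child of gnu.
Insert fox: fox > dog → go right; fox < koi → go left; fox < jay → go left; fox > elk → go right; fox < gnu → go left; fox > ewe → go right. Place as right child of ewe.
Insert owl: owl > dog → go right; owl > koi → go right; owl < rat → go left; owl < pug → go left. Place as left child of pug.
Insert doe: doe < dog → go left; doe > boa → go right; doe > cow → go right. Place as right child of cow.
Insert hen: hen > dog → go right; hen < koi → go left; hen < jay → go left; hen > elk → go right; hen > gnu → go right. Place as right child of gnu.

Leaves: ape, doe, fox, hen, owl, ram, yak — 7 in total.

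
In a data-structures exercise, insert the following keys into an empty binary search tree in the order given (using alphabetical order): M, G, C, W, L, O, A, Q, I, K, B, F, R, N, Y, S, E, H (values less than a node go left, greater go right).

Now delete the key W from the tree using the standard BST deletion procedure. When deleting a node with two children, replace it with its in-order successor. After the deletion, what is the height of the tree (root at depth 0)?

5

M: root
G: left child of M (depth 1)
C: left child of G (depth 2)
W: right child of M (depth 1)
L: right child of G (depth 2)
O: left child of W (depth 2)
A: left child of C (depth 3)
Q: right child of O (depth 3)
I: left child of L (depth 3)
K: right child of I (depth 4)
B: right child of A (depth 4)
F: right child of C (depth 3)
R: right child of Q (depth 4)
N: left child of O (depth 3)
Y: right child of W (depth 2)
S: right child of R (depth 5)
E: left child of F (depth 4)
H: left child of I (depth 4)

Delete W (two children — replace with in-order successor).
After deletion, deepest node is S at depth 5.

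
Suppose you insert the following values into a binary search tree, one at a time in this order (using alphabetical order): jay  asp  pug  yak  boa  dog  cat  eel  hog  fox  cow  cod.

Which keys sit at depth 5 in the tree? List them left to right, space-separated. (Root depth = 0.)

cow hog

Insert jay: tree is empty, so jay becomes the root.
Insert asp: asp < jay → go left. Place as left child of jay.
Insert pug: pug > jay → go right. Place as right child of jay.
Insert yak: yak > jay → go right; yak > pug → go right. Place as right child of pug.
Insert boa: boa < jay → go left; boa > asp → go right. Place as right child of asp.
Insert dog: dog < jay → go left; dog > asp → go right; dog > boa → go right. Place as right child of boa.
Insert cat: cat < jay → go left; cat > asp → go right; cat > boa → go right; cat < dog → go left. Place as left child of dog.
Insert eel: eel < jay → go left; eel > asp → go right; eel > boa → go right; eel > dog → go right. Place as right child of dog.
Insert hog: hog < jay → go left; hog > asp → go right; hog > boa → go right; hog > dog → go right; hog > eel → go right. Place as right child of eel.
Insert fox: fox < jay → go left; fox > asp → go right; fox > boa → go right; fox > dog → go right; fox > eel → go right; fox < hog → go left. Place as left child of hog.
Insert cow: cow < jay → go left; cow > asp → go right; cow > boa → go right; cow < dog → go left; cow > cat → go right. Place as right child of cat.
Insert cod: cod < jay → go left; cod > asp → go right; cod > boa → go right; cod < dog → go left; cod > cat → go right; cod < cow → go left. Place as left child of cow.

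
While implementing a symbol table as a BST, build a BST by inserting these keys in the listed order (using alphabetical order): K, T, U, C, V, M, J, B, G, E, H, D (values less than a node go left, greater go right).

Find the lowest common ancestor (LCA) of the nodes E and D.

E

Resulting structure (node: left, right):
  K: L=C, R=T
  T: L=M, R=U
  U: L=–, R=V
  C: L=B, R=J
  V: L=–, R=–
  M: L=–, R=–
  J: L=G, R=–
  B: L=–, R=–
  G: L=E, R=H
  E: L=D, R=–
  H: L=–, R=–
  D: L=–, R=–

Path to E: K → C → J → G → E
Path to D: K → C → J → G → E → D
E lies on both paths and is an ancestor of the other node.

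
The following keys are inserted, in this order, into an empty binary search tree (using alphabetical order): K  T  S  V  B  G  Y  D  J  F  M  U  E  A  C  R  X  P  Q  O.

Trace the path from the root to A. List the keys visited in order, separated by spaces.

K B A

Insert K: tree is empty, so K becomes the root.
Insert T: T > K → go right. Place as right child of K.
Insert S: S > K → go right; S < T → go left. Place as left child of T.
Insert V: V > K → go right; V > T → go right. Place as right child of T.
Insert B: B < K → go left. Place as left child of K.
Insert G: G < K → go left; G > B → go right. Place as right child of B.
Insert Y: Y > K → go right; Y > T → go right; Y > V → go right. Place as right child of V.
Insert D: D < K → go left; D > B → go right; D < G → go left. Place as left child of G.
Insert J: J < K → go left; J > B → go right; J > G → go right. Place as right child of G.
Insert F: F < K → go left; F > B → go right; F < G → go left; F > D → go right. Place as right child of D.
Insert M: M > K → go right; M < T → go left; M < S → go left. Place as left child of S.
Insert U: U > K → go right; U > T → go right; U < V → go left. Place as left child of V.
Insert E: E < K → go left; E > B → go right; E < G → go left; E > D → go right; E < F → go left. Place as left child of F.
Insert A: A < K → go left; A < B → go left. Place as left child of B.
Insert C: C < K → go left; C > B → go right; C < G → go left; C < D → go left. Place as left child of D.
Insert R: R > K → go right; R < T → go left; R < S → go left; R > M → go right. Place as right child of M.
Insert X: X > K → go right; X > T → go right; X > V → go right; X < Y → go left. Place as left child of Y.
Insert P: P > K → go right; P < T → go left; P < S → go left; P > M → go right; P < R → go left. Place as left child of R.
Insert Q: Q > K → go right; Q < T → go left; Q < S → go left; Q > M → go right; Q < R → go left; Q > P → go right. Place as right child of P.
Insert O: O > K → go right; O < T → go left; O < S → go left; O > M → go right; O < R → go left; O < P → go left. Place as left child of P.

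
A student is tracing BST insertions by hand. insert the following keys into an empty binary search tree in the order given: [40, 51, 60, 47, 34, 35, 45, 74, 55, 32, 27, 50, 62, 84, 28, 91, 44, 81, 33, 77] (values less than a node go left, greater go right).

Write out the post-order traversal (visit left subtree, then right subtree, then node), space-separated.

Insert 40: tree is empty, so 40 becomes the root.
Insert 51: 51 > 40 → go right. Place as right child of 40.
Insert 60: 60 > 40 → go right; 60 > 51 → go right. Place as right child of 51.
Insert 47: 47 > 40 → go right; 47 < 51 → go left. Place as left child of 51.
Insert 34: 34 < 40 → go left. Place as left child of 40.
Insert 35: 35 < 40 → go left; 35 > 34 → go right. Place as right child of 34.
Insert 45: 45 > 40 → go right; 45 < 51 → go left; 45 < 47 → go left. Place as left child of 47.
Insert 74: 74 > 40 → go right; 74 > 51 → go right; 74 > 60 → go right. Place as right child of 60.
Insert 55: 55 > 40 → go right; 55 > 51 → go right; 55 < 60 → go left. Place as left child of 60.
Insert 32: 32 < 40 → go left; 32 < 34 → go left. Place as left child of 34.
Insert 27: 27 < 40 → go left; 27 < 34 → go left; 27 < 32 → go left. Place as left child of 32.
Insert 50: 50 > 40 → go right; 50 < 51 → go left; 50 > 47 → go right. Place as right child of 47.
Insert 62: 62 > 40 → go right; 62 > 51 → go right; 62 > 60 → go right; 62 < 74 → go left. Place as left child of 74.
Insert 84: 84 > 40 → go right; 84 > 51 → go right; 84 > 60 → go right; 84 > 74 → go right. Place as right child of 74.
Insert 28: 28 < 40 → go left; 28 < 34 → go left; 28 < 32 → go left; 28 > 27 → go right. Place as right child of 27.
Insert 91: 91 > 40 → go right; 91 > 51 → go right; 91 > 60 → go right; 91 > 74 → go right; 91 > 84 → go right. Place as right child of 84.
Insert 44: 44 > 40 → go right; 44 < 51 → go left; 44 < 47 → go left; 44 < 45 → go left. Place as left child of 45.
Insert 81: 81 > 40 → go right; 81 > 51 → go right; 81 > 60 → go right; 81 > 74 → go right; 81 < 84 → go left. Place as left child of 84.
Insert 33: 33 < 40 → go left; 33 < 34 → go left; 33 > 32 → go right. Place as right child of 32.
Insert 77: 77 > 40 → go right; 77 > 51 → go right; 77 > 60 → go right; 77 > 74 → go right; 77 < 84 → go left; 77 < 81 → go left. Place as left child of 81.

28 27 33 32 35 34 44 45 50 47 55 62 77 81 91 84 74 60 51 40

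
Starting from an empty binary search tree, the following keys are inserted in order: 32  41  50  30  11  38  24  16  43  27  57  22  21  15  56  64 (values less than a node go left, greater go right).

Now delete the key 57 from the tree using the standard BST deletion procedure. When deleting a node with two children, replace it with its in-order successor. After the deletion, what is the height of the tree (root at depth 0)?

6

32: root
41: right child of 32 (depth 1)
50: right child of 41 (depth 2)
30: left child of 32 (depth 1)
11: left child of 30 (depth 2)
38: left child of 41 (depth 2)
24: right child of 11 (depth 3)
16: left child of 24 (depth 4)
43: left child of 50 (depth 3)
27: right child of 24 (depth 4)
57: right child of 50 (depth 3)
22: right child of 16 (depth 5)
21: left child of 22 (depth 6)
15: left child of 16 (depth 5)
56: left child of 57 (depth 4)
64: right child of 57 (depth 4)

Delete 57 (two children — replace with in-order successor).
After deletion, deepest node is 21 at depth 6.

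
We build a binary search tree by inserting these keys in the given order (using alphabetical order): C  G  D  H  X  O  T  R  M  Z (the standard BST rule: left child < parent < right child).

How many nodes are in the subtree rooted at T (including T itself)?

2

C: root
G: right child of C (depth 1)
D: left child of G (depth 2)
H: right child of G (depth 2)
X: right child of H (depth 3)
O: left child of X (depth 4)
T: right child of O (depth 5)
R: left child of T (depth 6)
M: left child of O (depth 5)
Z: right child of X (depth 4)

Subtree rooted at T contains: T, R — 2 nodes.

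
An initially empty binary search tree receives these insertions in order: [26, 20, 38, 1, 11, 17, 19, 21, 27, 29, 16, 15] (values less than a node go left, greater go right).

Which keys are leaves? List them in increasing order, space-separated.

26: root
20: left child of 26 (depth 1)
38: right child of 26 (depth 1)
1: left child of 20 (depth 2)
11: right child of 1 (depth 3)
17: right child of 11 (depth 4)
19: right child of 17 (depth 5)
21: right child of 20 (depth 2)
27: left child of 38 (depth 2)
29: right child of 27 (depth 3)
16: left child of 17 (depth 5)
15: left child of 16 (depth 6)

15 19 21 29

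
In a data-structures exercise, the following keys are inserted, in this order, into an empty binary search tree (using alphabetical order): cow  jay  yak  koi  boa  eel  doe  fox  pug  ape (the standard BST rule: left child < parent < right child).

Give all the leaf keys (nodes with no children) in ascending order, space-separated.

ape doe fox pug

cow: root
jay: right child of cow (depth 1)
yak: right child of jay (depth 2)
koi: left child of yak (depth 3)
boa: left child of cow (depth 1)
eel: left child of jay (depth 2)
doe: left child of eel (depth 3)
fox: right child of eel (depth 3)
pug: right child of koi (depth 4)
ape: left child of boa (depth 2)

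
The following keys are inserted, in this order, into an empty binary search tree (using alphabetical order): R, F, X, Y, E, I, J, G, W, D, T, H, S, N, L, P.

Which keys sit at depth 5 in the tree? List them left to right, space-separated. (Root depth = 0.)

L P

R: root
F: left child of R (depth 1)
X: right child of R (depth 1)
Y: right child of X (depth 2)
E: left child of F (depth 2)
I: right child of F (depth 2)
J: right child of I (depth 3)
G: left child of I (depth 3)
W: left child of X (depth 2)
D: left child of E (depth 3)
T: left child of W (depth 3)
H: right child of G (depth 4)
S: left child of T (depth 4)
N: right child of J (depth 4)
L: left child of N (depth 5)
P: right child of N (depth 5)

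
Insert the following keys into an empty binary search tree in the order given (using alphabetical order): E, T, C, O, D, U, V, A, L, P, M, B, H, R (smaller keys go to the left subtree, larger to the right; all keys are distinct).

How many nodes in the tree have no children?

Resulting structure (node: left, right):
  E: L=C, R=T
  T: L=O, R=U
  C: L=A, R=D
  O: L=L, R=P
  D: L=–, R=–
  U: L=–, R=V
  V: L=–, R=–
  A: L=–, R=B
  L: L=H, R=M
  P: L=–, R=R
  M: L=–, R=–
  B: L=–, R=–
  H: L=–, R=–
  R: L=–, R=–

Leaves: B, D, H, M, R, V — 6 in total.

6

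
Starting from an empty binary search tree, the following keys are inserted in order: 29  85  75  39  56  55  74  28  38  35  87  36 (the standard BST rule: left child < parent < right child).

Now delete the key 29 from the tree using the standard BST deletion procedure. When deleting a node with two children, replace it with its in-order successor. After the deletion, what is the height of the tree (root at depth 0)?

Insert 29: tree is empty, so 29 becomes the root.
Insert 85: 85 > 29 → go right. Place as right child of 29.
Insert 75: 75 > 29 → go right; 75 < 85 → go left. Place as left child of 85.
Insert 39: 39 > 29 → go right; 39 < 85 → go left; 39 < 75 → go left. Place as left child of 75.
Insert 56: 56 > 29 → go right; 56 < 85 → go left; 56 < 75 → go left; 56 > 39 → go right. Place as right child of 39.
Insert 55: 55 > 29 → go right; 55 < 85 → go left; 55 < 75 → go left; 55 > 39 → go right; 55 < 56 → go left. Place as left child of 56.
Insert 74: 74 > 29 → go right; 74 < 85 → go left; 74 < 75 → go left; 74 > 39 → go right; 74 > 56 → go right. Place as right child of 56.
Insert 28: 28 < 29 → go left. Place as left child of 29.
Insert 38: 38 > 29 → go right; 38 < 85 → go left; 38 < 75 → go left; 38 < 39 → go left. Place as left child of 39.
Insert 35: 35 > 29 → go right; 35 < 85 → go left; 35 < 75 → go left; 35 < 39 → go left; 35 < 38 → go left. Place as left child of 38.
Insert 87: 87 > 29 → go right; 87 > 85 → go right. Place as right child of 85.
Insert 36: 36 > 29 → go right; 36 < 85 → go left; 36 < 75 → go left; 36 < 39 → go left; 36 < 38 → go left; 36 > 35 → go right. Place as right child of 35.

Delete 29 (two children — replace with in-order successor).
After deletion, deepest node is 55 at depth 5.

5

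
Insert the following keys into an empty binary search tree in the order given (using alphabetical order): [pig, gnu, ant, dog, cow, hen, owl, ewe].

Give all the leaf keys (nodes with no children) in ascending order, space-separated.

pig: root
gnu: left child of pig (depth 1)
ant: left child of gnu (depth 2)
dog: right child of ant (depth 3)
cow: left child of dog (depth 4)
hen: right child of gnu (depth 2)
owl: right child of hen (depth 3)
ewe: right child of dog (depth 4)

cow ewe owl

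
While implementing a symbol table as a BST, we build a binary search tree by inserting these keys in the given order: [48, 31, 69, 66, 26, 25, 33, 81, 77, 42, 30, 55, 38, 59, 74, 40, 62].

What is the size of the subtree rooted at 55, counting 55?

48: root
31: left child of 48 (depth 1)
69: right child of 48 (depth 1)
66: left child of 69 (depth 2)
26: left child of 31 (depth 2)
25: left child of 26 (depth 3)
33: right child of 31 (depth 2)
81: right child of 69 (depth 2)
77: left child of 81 (depth 3)
42: right child of 33 (depth 3)
30: right child of 26 (depth 3)
55: left child of 66 (depth 3)
38: left child of 42 (depth 4)
59: right child of 55 (depth 4)
74: left child of 77 (depth 4)
40: right child of 38 (depth 5)
62: right child of 59 (depth 5)

Subtree rooted at 55 contains: 55, 59, 62 — 3 nodes.

3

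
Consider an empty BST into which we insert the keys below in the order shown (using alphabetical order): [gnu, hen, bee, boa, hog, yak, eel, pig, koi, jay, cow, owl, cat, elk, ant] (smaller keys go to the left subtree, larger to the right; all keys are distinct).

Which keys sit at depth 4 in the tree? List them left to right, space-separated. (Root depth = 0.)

gnu: root
hen: right child of gnu (depth 1)
bee: left child of gnu (depth 1)
boa: right child of bee (depth 2)
hog: right child of hen (depth 2)
yak: right child of hog (depth 3)
eel: right child of boa (depth 3)
pig: left child of yak (depth 4)
koi: left child of pig (depth 5)
jay: left child of koi (depth 6)
cow: left child of eel (depth 4)
owl: right child of koi (depth 6)
cat: left child of cow (depth 5)
elk: right child of eel (depth 4)
ant: left child of bee (depth 2)

cow elk pig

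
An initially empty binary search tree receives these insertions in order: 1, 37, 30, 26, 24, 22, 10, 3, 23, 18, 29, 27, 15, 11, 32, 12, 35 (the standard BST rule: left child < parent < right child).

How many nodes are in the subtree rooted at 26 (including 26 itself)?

12

1: root
37: right child of 1 (depth 1)
30: left child of 37 (depth 2)
26: left child of 30 (depth 3)
24: left child of 26 (depth 4)
22: left child of 24 (depth 5)
10: left child of 22 (depth 6)
3: left child of 10 (depth 7)
23: right child of 22 (depth 6)
18: right child of 10 (depth 7)
29: right child of 26 (depth 4)
27: left child of 29 (depth 5)
15: left child of 18 (depth 8)
11: left child of 15 (depth 9)
32: right child of 30 (depth 3)
12: right child of 11 (depth 10)
35: right child of 32 (depth 4)

Subtree rooted at 26 contains: 26, 24, 22, 10, 3, 18, 15, 11, 12, 23, 29, 27 — 12 nodes.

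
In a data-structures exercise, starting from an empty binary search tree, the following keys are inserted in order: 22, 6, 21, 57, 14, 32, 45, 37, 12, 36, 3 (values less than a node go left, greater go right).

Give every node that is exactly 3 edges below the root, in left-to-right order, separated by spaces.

22: root
6: left child of 22 (depth 1)
21: right child of 6 (depth 2)
57: right child of 22 (depth 1)
14: left child of 21 (depth 3)
32: left child of 57 (depth 2)
45: right child of 32 (depth 3)
37: left child of 45 (depth 4)
12: left child of 14 (depth 4)
36: left child of 37 (depth 5)
3: left child of 6 (depth 2)

14 45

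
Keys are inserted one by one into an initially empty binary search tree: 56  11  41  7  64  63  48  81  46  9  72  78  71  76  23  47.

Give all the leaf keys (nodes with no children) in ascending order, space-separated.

Resulting structure (node: left, right):
  56: L=11, R=64
  11: L=7, R=41
  41: L=23, R=48
  7: L=–, R=9
  64: L=63, R=81
  63: L=–, R=–
  48: L=46, R=–
  81: L=72, R=–
  46: L=–, R=47
  9: L=–, R=–
  72: L=71, R=78
  78: L=76, R=–
  71: L=–, R=–
  76: L=–, R=–
  23: L=–, R=–
  47: L=–, R=–

9 23 47 63 71 76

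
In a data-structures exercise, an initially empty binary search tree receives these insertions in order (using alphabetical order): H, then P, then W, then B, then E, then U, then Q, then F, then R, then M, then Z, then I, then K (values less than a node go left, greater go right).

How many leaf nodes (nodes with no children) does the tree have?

4

Insert H: tree is empty, so H becomes the root.
Insert P: P > H → go right. Place as right child of H.
Insert W: W > H → go right; W > P → go right. Place as right child of P.
Insert B: B < H → go left. Place as left child of H.
Insert E: E < H → go left; E > B → go right. Place as right child of B.
Insert U: U > H → go right; U > P → go right; U < W → go left. Place as left child of W.
Insert Q: Q > H → go right; Q > P → go right; Q < W → go left; Q < U → go left. Place as left child of U.
Insert F: F < H → go left; F > B → go right; F > E → go right. Place as right child of E.
Insert R: R > H → go right; R > P → go right; R < W → go left; R < U → go left; R > Q → go right. Place as right child of Q.
Insert M: M > H → go right; M < P → go left. Place as left child of P.
Insert Z: Z > H → go right; Z > P → go right; Z > W → go right. Place as right child of W.
Insert I: I > H → go right; I < P → go left; I < M → go left. Place as left child of M.
Insert K: K > H → go right; K < P → go left; K < M → go left; K > I → go right. Place as right child of I.

Leaves: F, K, R, Z — 4 in total.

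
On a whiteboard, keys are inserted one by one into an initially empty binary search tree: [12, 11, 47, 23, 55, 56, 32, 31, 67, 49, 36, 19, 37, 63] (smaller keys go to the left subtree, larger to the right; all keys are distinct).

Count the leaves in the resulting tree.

6

12: root
11: left child of 12 (depth 1)
47: right child of 12 (depth 1)
23: left child of 47 (depth 2)
55: right child of 47 (depth 2)
56: right child of 55 (depth 3)
32: right child of 23 (depth 3)
31: left child of 32 (depth 4)
67: right child of 56 (depth 4)
49: left child of 55 (depth 3)
36: right child of 32 (depth 4)
19: left child of 23 (depth 3)
37: right child of 36 (depth 5)
63: left child of 67 (depth 5)

Leaves: 11, 19, 31, 37, 49, 63 — 6 in total.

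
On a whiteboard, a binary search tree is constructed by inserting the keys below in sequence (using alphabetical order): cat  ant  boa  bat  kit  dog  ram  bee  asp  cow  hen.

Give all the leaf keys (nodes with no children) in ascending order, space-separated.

Insert cat: tree is empty, so cat becomes the root.
Insert ant: ant < cat → go left. Place as left child of cat.
Insert boa: boa < cat → go left; boa > ant → go right. Place as right child of ant.
Insert bat: bat < cat → go left; bat > ant → go right; bat < boa → go left. Place as left child of boa.
Insert kit: kit > cat → go right. Place as right child of cat.
Insert dog: dog > cat → go right; dog < kit → go left. Place as left child of kit.
Insert ram: ram > cat → go right; ram > kit → go right. Place as right child of kit.
Insert bee: bee < cat → go left; bee > ant → go right; bee < boa → go left; bee > bat → go right. Place as right child of bat.
Insert asp: asp < cat → go left; asp > ant → go right; asp < boa → go left; asp < bat → go left. Place as left child of bat.
Insert cow: cow > cat → go right; cow < kit → go left; cow < dog → go left. Place as left child of dog.
Insert hen: hen > cat → go right; hen < kit → go left; hen > dog → go right. Place as right child of dog.

asp bee cow hen ram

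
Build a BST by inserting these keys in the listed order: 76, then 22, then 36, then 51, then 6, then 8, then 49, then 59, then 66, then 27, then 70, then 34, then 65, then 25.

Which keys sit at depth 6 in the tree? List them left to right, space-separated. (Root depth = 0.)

Insert 76: tree is empty, so 76 becomes the root.
Insert 22: 22 < 76 → go left. Place as left child of 76.
Insert 36: 36 < 76 → go left; 36 > 22 → go right. Place as right child of 22.
Insert 51: 51 < 76 → go left; 51 > 22 → go right; 51 > 36 → go right. Place as right child of 36.
Insert 6: 6 < 76 → go left; 6 < 22 → go left. Place as left child of 22.
Insert 8: 8 < 76 → go left; 8 < 22 → go left; 8 > 6 → go right. Place as right child of 6.
Insert 49: 49 < 76 → go left; 49 > 22 → go right; 49 > 36 → go right; 49 < 51 → go left. Place as left child of 51.
Insert 59: 59 < 76 → go left; 59 > 22 → go right; 59 > 36 → go right; 59 > 51 → go right. Place as right child of 51.
Insert 66: 66 < 76 → go left; 66 > 22 → go right; 66 > 36 → go right; 66 > 51 → go right; 66 > 59 → go right. Place as right child of 59.
Insert 27: 27 < 76 → go left; 27 > 22 → go right; 27 < 36 → go left. Place as left child of 36.
Insert 70: 70 < 76 → go left; 70 > 22 → go right; 70 > 36 → go right; 70 > 51 → go right; 70 > 59 → go right; 70 > 66 → go right. Place as right child of 66.
Insert 34: 34 < 76 → go left; 34 > 22 → go right; 34 < 36 → go left; 34 > 27 → go right. Place as right child of 27.
Insert 65: 65 < 76 → go left; 65 > 22 → go right; 65 > 36 → go right; 65 > 51 → go right; 65 > 59 → go right; 65 < 66 → go left. Place as left child of 66.
Insert 25: 25 < 76 → go left; 25 > 22 → go right; 25 < 36 → go left; 25 < 27 → go left. Place as left child of 27.

65 70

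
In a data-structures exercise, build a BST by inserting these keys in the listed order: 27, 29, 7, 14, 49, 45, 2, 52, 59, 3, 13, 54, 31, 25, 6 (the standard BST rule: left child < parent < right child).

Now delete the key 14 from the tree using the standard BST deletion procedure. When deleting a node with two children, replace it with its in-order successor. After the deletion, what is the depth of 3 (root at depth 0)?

3

27: root
29: right child of 27 (depth 1)
7: left child of 27 (depth 1)
14: right child of 7 (depth 2)
49: right child of 29 (depth 2)
45: left child of 49 (depth 3)
2: left child of 7 (depth 2)
52: right child of 49 (depth 3)
59: right child of 52 (depth 4)
3: right child of 2 (depth 3)
13: left child of 14 (depth 3)
54: left child of 59 (depth 5)
31: left child of 45 (depth 4)
25: right child of 14 (depth 3)
6: right child of 3 (depth 4)

Delete 14 (two children — replace with in-order successor).
After deletion, path to 3: 27 → 7 → 2 → 3.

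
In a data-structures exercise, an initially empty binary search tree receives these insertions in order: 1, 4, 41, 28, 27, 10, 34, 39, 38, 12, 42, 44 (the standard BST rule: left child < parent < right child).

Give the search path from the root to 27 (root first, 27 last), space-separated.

Resulting structure (node: left, right):
  1: L=–, R=4
  4: L=–, R=41
  41: L=28, R=42
  28: L=27, R=34
  27: L=10, R=–
  10: L=–, R=12
  34: L=–, R=39
  39: L=38, R=–
  38: L=–, R=–
  12: L=–, R=–
  42: L=–, R=44
  44: L=–, R=–

1 4 41 28 27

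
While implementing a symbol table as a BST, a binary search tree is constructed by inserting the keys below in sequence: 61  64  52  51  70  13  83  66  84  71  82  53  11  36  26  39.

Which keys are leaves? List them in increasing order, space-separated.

Insert 61: tree is empty, so 61 becomes the root.
Insert 64: 64 > 61 → go right. Place as right child of 61.
Insert 52: 52 < 61 → go left. Place as left child of 61.
Insert 51: 51 < 61 → go left; 51 < 52 → go left. Place as left child of 52.
Insert 70: 70 > 61 → go right; 70 > 64 → go right. Place as right child of 64.
Insert 13: 13 < 61 → go left; 13 < 52 → go left; 13 < 51 → go left. Place as left child of 51.
Insert 83: 83 > 61 → go right; 83 > 64 → go right; 83 > 70 → go right. Place as right child of 70.
Insert 66: 66 > 61 → go right; 66 > 64 → go right; 66 < 70 → go left. Place as left child of 70.
Insert 84: 84 > 61 → go right; 84 > 64 → go right; 84 > 70 → go right; 84 > 83 → go right. Place as right child of 83.
Insert 71: 71 > 61 → go right; 71 > 64 → go right; 71 > 70 → go right; 71 < 83 → go left. Place as left child of 83.
Insert 82: 82 > 61 → go right; 82 > 64 → go right; 82 > 70 → go right; 82 < 83 → go left; 82 > 71 → go right. Place as right child of 71.
Insert 53: 53 < 61 → go left; 53 > 52 → go right. Place as right child of 52.
Insert 11: 11 < 61 → go left; 11 < 52 → go left; 11 < 51 → go left; 11 < 13 → go left. Place as left child of 13.
Insert 36: 36 < 61 → go left; 36 < 52 → go left; 36 < 51 → go left; 36 > 13 → go right. Place as right child of 13.
Insert 26: 26 < 61 → go left; 26 < 52 → go left; 26 < 51 → go left; 26 > 13 → go right; 26 < 36 → go left. Place as left child of 36.
Insert 39: 39 < 61 → go left; 39 < 52 → go left; 39 < 51 → go left; 39 > 13 → go right; 39 > 36 → go right. Place as right child of 36.

11 26 39 53 66 82 84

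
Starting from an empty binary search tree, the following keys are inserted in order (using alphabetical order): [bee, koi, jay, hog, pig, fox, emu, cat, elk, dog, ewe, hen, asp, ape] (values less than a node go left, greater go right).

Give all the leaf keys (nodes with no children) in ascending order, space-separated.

ape dog ewe hen pig

bee: root
koi: right child of bee (depth 1)
jay: left child of koi (depth 2)
hog: left child of jay (depth 3)
pig: right child of koi (depth 2)
fox: left child of hog (depth 4)
emu: left child of fox (depth 5)
cat: left child of emu (depth 6)
elk: right child of cat (depth 7)
dog: left child of elk (depth 8)
ewe: right child of emu (depth 6)
hen: right child of fox (depth 5)
asp: left child of bee (depth 1)
ape: left child of asp (depth 2)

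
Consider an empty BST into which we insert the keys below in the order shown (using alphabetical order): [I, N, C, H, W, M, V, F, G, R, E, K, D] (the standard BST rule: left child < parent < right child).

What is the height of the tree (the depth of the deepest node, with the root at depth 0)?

Insert I: tree is empty, so I becomes the root.
Insert N: N > I → go right. Place as right child of I.
Insert C: C < I → go left. Place as left child of I.
Insert H: H < I → go left; H > C → go right. Place as right child of C.
Insert W: W > I → go right; W > N → go right. Place as right child of N.
Insert M: M > I → go right; M < N → go left. Place as left child of N.
Insert V: V > I → go right; V > N → go right; V < W → go left. Place as left child of W.
Insert F: F < I → go left; F > C → go right; F < H → go left. Place as left child of H.
Insert G: G < I → go left; G > C → go right; G < H → go left; G > F → go right. Place as right child of F.
Insert R: R > I → go right; R > N → go right; R < W → go left; R < V → go left. Place as left child of V.
Insert E: E < I → go left; E > C → go right; E < H → go left; E < F → go left. Place as left child of F.
Insert K: K > I → go right; K < N → go left; K < M → go left. Place as left child of M.
Insert D: D < I → go left; D > C → go right; D < H → go left; D < F → go left; D < E → go left. Place as left child of E.

The deepest node is D at depth 5.

5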